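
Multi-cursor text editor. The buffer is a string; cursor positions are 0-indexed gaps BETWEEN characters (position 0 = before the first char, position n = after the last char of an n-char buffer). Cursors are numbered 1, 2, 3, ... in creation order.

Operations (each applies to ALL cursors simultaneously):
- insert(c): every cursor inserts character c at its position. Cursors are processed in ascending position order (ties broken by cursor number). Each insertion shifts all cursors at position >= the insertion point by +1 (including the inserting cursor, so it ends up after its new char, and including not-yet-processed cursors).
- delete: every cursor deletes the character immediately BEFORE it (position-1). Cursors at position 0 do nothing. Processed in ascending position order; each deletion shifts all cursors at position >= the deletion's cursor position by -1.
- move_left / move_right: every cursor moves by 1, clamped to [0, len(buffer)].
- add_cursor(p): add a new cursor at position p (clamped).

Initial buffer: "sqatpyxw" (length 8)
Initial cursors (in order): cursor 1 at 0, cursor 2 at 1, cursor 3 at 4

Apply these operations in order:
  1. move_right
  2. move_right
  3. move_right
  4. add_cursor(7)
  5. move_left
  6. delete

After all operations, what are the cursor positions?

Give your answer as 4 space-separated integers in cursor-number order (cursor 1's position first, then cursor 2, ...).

Answer: 1 1 2 2

Derivation:
After op 1 (move_right): buffer="sqatpyxw" (len 8), cursors c1@1 c2@2 c3@5, authorship ........
After op 2 (move_right): buffer="sqatpyxw" (len 8), cursors c1@2 c2@3 c3@6, authorship ........
After op 3 (move_right): buffer="sqatpyxw" (len 8), cursors c1@3 c2@4 c3@7, authorship ........
After op 4 (add_cursor(7)): buffer="sqatpyxw" (len 8), cursors c1@3 c2@4 c3@7 c4@7, authorship ........
After op 5 (move_left): buffer="sqatpyxw" (len 8), cursors c1@2 c2@3 c3@6 c4@6, authorship ........
After op 6 (delete): buffer="stxw" (len 4), cursors c1@1 c2@1 c3@2 c4@2, authorship ....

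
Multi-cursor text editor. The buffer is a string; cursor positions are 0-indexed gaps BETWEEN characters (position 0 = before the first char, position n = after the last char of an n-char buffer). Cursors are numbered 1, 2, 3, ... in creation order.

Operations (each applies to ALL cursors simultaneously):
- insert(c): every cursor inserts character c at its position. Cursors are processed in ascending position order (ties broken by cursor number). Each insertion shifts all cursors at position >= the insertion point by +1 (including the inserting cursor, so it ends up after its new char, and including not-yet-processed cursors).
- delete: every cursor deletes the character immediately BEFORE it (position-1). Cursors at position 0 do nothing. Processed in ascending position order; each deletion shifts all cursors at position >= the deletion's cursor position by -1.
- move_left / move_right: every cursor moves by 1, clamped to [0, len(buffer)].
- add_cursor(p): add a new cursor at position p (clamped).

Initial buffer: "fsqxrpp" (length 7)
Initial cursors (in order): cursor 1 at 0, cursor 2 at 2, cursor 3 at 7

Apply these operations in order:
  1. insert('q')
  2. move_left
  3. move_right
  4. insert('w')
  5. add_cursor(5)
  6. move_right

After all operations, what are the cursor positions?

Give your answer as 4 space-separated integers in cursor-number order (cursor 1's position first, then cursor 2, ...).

After op 1 (insert('q')): buffer="qfsqqxrppq" (len 10), cursors c1@1 c2@4 c3@10, authorship 1..2.....3
After op 2 (move_left): buffer="qfsqqxrppq" (len 10), cursors c1@0 c2@3 c3@9, authorship 1..2.....3
After op 3 (move_right): buffer="qfsqqxrppq" (len 10), cursors c1@1 c2@4 c3@10, authorship 1..2.....3
After op 4 (insert('w')): buffer="qwfsqwqxrppqw" (len 13), cursors c1@2 c2@6 c3@13, authorship 11..22.....33
After op 5 (add_cursor(5)): buffer="qwfsqwqxrppqw" (len 13), cursors c1@2 c4@5 c2@6 c3@13, authorship 11..22.....33
After op 6 (move_right): buffer="qwfsqwqxrppqw" (len 13), cursors c1@3 c4@6 c2@7 c3@13, authorship 11..22.....33

Answer: 3 7 13 6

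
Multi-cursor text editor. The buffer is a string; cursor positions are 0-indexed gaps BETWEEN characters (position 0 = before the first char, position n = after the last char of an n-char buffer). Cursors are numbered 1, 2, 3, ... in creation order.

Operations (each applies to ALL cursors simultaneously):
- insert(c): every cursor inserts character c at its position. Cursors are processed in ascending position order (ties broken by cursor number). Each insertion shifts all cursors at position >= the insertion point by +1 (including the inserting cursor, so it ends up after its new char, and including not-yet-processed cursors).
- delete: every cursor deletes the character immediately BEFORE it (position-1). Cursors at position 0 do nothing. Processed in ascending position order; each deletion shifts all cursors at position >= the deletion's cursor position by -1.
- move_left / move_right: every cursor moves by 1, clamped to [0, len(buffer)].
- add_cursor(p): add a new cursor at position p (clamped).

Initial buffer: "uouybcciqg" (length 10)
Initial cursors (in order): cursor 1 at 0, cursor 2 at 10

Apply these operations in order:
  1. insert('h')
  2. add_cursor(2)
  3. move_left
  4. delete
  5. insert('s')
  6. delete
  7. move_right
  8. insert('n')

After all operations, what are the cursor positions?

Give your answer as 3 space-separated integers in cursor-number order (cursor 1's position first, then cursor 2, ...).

After op 1 (insert('h')): buffer="huouybcciqgh" (len 12), cursors c1@1 c2@12, authorship 1..........2
After op 2 (add_cursor(2)): buffer="huouybcciqgh" (len 12), cursors c1@1 c3@2 c2@12, authorship 1..........2
After op 3 (move_left): buffer="huouybcciqgh" (len 12), cursors c1@0 c3@1 c2@11, authorship 1..........2
After op 4 (delete): buffer="uouybcciqh" (len 10), cursors c1@0 c3@0 c2@9, authorship .........2
After op 5 (insert('s')): buffer="ssuouybcciqsh" (len 13), cursors c1@2 c3@2 c2@12, authorship 13.........22
After op 6 (delete): buffer="uouybcciqh" (len 10), cursors c1@0 c3@0 c2@9, authorship .........2
After op 7 (move_right): buffer="uouybcciqh" (len 10), cursors c1@1 c3@1 c2@10, authorship .........2
After op 8 (insert('n')): buffer="unnouybcciqhn" (len 13), cursors c1@3 c3@3 c2@13, authorship .13........22

Answer: 3 13 3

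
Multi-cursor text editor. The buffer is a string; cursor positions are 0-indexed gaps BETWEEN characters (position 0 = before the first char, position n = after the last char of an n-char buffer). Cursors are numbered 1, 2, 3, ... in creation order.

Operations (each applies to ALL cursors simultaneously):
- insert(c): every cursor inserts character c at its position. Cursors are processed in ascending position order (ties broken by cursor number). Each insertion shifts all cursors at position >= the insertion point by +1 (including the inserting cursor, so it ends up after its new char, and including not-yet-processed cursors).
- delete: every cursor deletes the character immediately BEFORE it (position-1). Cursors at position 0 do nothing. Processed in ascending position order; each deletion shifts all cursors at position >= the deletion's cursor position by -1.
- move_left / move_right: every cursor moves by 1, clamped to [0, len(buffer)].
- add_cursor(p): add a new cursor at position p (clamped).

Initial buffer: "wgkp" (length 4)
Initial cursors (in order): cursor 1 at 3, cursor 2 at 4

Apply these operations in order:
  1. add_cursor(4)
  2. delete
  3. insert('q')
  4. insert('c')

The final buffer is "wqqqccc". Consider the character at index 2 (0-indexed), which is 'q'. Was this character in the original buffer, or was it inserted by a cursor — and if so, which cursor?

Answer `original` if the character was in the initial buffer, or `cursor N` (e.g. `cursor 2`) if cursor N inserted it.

Answer: cursor 2

Derivation:
After op 1 (add_cursor(4)): buffer="wgkp" (len 4), cursors c1@3 c2@4 c3@4, authorship ....
After op 2 (delete): buffer="w" (len 1), cursors c1@1 c2@1 c3@1, authorship .
After op 3 (insert('q')): buffer="wqqq" (len 4), cursors c1@4 c2@4 c3@4, authorship .123
After op 4 (insert('c')): buffer="wqqqccc" (len 7), cursors c1@7 c2@7 c3@7, authorship .123123
Authorship (.=original, N=cursor N): . 1 2 3 1 2 3
Index 2: author = 2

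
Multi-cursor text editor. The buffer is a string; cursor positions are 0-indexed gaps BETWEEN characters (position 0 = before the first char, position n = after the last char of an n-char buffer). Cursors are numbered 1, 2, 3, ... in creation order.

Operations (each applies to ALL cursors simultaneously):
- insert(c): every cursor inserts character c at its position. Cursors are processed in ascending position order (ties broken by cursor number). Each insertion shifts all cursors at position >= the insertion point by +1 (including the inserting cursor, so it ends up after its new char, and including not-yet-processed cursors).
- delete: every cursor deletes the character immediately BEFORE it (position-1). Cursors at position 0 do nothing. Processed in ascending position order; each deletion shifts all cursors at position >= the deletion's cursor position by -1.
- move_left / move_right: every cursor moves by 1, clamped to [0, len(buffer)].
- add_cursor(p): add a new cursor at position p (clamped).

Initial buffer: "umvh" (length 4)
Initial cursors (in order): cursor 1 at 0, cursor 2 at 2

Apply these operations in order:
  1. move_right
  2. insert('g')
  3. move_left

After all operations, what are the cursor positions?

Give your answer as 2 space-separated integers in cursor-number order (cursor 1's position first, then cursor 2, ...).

Answer: 1 4

Derivation:
After op 1 (move_right): buffer="umvh" (len 4), cursors c1@1 c2@3, authorship ....
After op 2 (insert('g')): buffer="ugmvgh" (len 6), cursors c1@2 c2@5, authorship .1..2.
After op 3 (move_left): buffer="ugmvgh" (len 6), cursors c1@1 c2@4, authorship .1..2.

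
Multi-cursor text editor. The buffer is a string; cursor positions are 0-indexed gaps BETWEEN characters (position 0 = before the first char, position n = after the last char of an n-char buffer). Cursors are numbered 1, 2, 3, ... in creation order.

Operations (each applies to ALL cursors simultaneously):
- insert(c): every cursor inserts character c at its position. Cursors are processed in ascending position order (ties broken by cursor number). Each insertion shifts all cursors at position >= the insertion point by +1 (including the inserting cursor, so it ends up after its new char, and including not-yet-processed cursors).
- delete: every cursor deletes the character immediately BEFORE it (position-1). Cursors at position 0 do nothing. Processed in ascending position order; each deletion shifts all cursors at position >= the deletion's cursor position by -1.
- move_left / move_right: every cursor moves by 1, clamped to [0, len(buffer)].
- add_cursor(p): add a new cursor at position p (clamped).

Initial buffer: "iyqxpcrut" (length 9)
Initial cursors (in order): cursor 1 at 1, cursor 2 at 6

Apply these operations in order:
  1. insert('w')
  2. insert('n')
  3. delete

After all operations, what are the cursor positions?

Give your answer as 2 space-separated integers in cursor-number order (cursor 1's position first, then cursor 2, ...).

Answer: 2 8

Derivation:
After op 1 (insert('w')): buffer="iwyqxpcwrut" (len 11), cursors c1@2 c2@8, authorship .1.....2...
After op 2 (insert('n')): buffer="iwnyqxpcwnrut" (len 13), cursors c1@3 c2@10, authorship .11.....22...
After op 3 (delete): buffer="iwyqxpcwrut" (len 11), cursors c1@2 c2@8, authorship .1.....2...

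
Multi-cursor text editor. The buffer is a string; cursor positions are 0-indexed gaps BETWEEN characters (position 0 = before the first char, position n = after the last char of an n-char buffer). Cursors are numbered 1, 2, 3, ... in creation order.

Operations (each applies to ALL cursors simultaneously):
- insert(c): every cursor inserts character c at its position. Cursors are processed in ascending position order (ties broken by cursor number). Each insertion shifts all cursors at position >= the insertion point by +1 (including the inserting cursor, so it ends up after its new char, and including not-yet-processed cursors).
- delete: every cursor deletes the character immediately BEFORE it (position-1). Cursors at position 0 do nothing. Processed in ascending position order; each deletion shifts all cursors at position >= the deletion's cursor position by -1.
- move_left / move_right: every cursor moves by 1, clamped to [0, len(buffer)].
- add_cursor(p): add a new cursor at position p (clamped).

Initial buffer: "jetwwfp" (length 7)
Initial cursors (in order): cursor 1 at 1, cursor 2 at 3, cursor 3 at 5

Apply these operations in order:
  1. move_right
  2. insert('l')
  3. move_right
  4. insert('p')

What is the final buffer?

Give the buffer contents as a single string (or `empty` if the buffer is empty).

After op 1 (move_right): buffer="jetwwfp" (len 7), cursors c1@2 c2@4 c3@6, authorship .......
After op 2 (insert('l')): buffer="jeltwlwflp" (len 10), cursors c1@3 c2@6 c3@9, authorship ..1..2..3.
After op 3 (move_right): buffer="jeltwlwflp" (len 10), cursors c1@4 c2@7 c3@10, authorship ..1..2..3.
After op 4 (insert('p')): buffer="jeltpwlwpflpp" (len 13), cursors c1@5 c2@9 c3@13, authorship ..1.1.2.2.3.3

Answer: jeltpwlwpflpp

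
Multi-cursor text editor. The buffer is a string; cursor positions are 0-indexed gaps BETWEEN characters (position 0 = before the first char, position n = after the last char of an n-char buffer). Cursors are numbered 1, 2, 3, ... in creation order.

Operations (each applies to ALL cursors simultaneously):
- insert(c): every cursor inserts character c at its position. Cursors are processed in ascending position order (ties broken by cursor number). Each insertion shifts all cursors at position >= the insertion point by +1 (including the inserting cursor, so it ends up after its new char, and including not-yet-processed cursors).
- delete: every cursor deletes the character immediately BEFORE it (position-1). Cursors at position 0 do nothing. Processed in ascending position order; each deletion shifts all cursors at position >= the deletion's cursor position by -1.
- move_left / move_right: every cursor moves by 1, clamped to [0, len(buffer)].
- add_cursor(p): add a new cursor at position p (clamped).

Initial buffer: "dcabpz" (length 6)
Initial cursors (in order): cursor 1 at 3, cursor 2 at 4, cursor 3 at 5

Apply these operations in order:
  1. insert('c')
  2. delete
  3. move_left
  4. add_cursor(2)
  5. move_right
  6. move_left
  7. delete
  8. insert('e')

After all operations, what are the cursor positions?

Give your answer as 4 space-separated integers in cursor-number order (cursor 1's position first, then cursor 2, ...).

Answer: 4 4 4 4

Derivation:
After op 1 (insert('c')): buffer="dcacbcpcz" (len 9), cursors c1@4 c2@6 c3@8, authorship ...1.2.3.
After op 2 (delete): buffer="dcabpz" (len 6), cursors c1@3 c2@4 c3@5, authorship ......
After op 3 (move_left): buffer="dcabpz" (len 6), cursors c1@2 c2@3 c3@4, authorship ......
After op 4 (add_cursor(2)): buffer="dcabpz" (len 6), cursors c1@2 c4@2 c2@3 c3@4, authorship ......
After op 5 (move_right): buffer="dcabpz" (len 6), cursors c1@3 c4@3 c2@4 c3@5, authorship ......
After op 6 (move_left): buffer="dcabpz" (len 6), cursors c1@2 c4@2 c2@3 c3@4, authorship ......
After op 7 (delete): buffer="pz" (len 2), cursors c1@0 c2@0 c3@0 c4@0, authorship ..
After op 8 (insert('e')): buffer="eeeepz" (len 6), cursors c1@4 c2@4 c3@4 c4@4, authorship 1234..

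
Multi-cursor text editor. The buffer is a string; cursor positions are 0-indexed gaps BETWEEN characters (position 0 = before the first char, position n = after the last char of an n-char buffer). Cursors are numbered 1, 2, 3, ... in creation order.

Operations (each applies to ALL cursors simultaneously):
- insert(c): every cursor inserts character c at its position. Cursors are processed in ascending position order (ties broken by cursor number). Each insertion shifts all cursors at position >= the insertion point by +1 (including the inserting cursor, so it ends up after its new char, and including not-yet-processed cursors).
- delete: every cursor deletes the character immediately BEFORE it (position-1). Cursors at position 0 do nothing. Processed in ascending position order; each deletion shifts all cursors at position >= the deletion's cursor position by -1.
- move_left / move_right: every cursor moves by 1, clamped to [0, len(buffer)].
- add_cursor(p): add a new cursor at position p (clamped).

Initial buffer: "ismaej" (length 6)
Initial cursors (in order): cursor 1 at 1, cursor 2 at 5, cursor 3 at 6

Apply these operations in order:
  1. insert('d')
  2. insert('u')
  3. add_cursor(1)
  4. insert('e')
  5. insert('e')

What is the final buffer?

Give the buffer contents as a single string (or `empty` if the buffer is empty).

After op 1 (insert('d')): buffer="idsmaedjd" (len 9), cursors c1@2 c2@7 c3@9, authorship .1....2.3
After op 2 (insert('u')): buffer="idusmaedujdu" (len 12), cursors c1@3 c2@9 c3@12, authorship .11....22.33
After op 3 (add_cursor(1)): buffer="idusmaedujdu" (len 12), cursors c4@1 c1@3 c2@9 c3@12, authorship .11....22.33
After op 4 (insert('e')): buffer="ieduesmaeduejdue" (len 16), cursors c4@2 c1@5 c2@12 c3@16, authorship .4111....222.333
After op 5 (insert('e')): buffer="ieedueesmaedueejduee" (len 20), cursors c4@3 c1@7 c2@15 c3@20, authorship .441111....2222.3333

Answer: ieedueesmaedueejduee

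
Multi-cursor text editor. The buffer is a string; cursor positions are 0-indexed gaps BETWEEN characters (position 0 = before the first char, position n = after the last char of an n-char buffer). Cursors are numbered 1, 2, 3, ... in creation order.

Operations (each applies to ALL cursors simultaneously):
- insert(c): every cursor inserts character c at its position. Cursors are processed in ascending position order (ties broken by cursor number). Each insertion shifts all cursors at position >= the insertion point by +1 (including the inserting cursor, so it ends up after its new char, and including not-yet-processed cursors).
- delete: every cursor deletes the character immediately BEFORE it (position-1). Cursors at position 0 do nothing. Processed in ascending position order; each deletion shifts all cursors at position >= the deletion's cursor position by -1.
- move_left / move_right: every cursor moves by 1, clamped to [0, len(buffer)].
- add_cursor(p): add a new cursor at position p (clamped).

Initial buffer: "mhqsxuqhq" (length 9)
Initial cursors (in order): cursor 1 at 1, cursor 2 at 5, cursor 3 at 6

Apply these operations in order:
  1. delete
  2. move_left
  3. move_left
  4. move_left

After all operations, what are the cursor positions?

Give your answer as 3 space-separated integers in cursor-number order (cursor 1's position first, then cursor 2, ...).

After op 1 (delete): buffer="hqsqhq" (len 6), cursors c1@0 c2@3 c3@3, authorship ......
After op 2 (move_left): buffer="hqsqhq" (len 6), cursors c1@0 c2@2 c3@2, authorship ......
After op 3 (move_left): buffer="hqsqhq" (len 6), cursors c1@0 c2@1 c3@1, authorship ......
After op 4 (move_left): buffer="hqsqhq" (len 6), cursors c1@0 c2@0 c3@0, authorship ......

Answer: 0 0 0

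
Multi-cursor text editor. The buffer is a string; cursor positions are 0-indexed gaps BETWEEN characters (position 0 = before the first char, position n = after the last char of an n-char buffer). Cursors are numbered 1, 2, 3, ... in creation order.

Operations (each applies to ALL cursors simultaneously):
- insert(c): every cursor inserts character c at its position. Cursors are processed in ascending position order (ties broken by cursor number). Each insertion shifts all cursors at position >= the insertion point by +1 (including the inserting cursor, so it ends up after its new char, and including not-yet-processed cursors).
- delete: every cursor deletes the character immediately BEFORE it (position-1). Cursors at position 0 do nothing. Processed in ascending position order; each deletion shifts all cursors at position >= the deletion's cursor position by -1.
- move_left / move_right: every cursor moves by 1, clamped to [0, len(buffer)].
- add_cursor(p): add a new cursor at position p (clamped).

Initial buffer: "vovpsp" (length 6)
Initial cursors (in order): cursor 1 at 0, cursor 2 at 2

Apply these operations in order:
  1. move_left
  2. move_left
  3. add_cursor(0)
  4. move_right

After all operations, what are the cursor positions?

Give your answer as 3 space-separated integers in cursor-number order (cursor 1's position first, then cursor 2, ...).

After op 1 (move_left): buffer="vovpsp" (len 6), cursors c1@0 c2@1, authorship ......
After op 2 (move_left): buffer="vovpsp" (len 6), cursors c1@0 c2@0, authorship ......
After op 3 (add_cursor(0)): buffer="vovpsp" (len 6), cursors c1@0 c2@0 c3@0, authorship ......
After op 4 (move_right): buffer="vovpsp" (len 6), cursors c1@1 c2@1 c3@1, authorship ......

Answer: 1 1 1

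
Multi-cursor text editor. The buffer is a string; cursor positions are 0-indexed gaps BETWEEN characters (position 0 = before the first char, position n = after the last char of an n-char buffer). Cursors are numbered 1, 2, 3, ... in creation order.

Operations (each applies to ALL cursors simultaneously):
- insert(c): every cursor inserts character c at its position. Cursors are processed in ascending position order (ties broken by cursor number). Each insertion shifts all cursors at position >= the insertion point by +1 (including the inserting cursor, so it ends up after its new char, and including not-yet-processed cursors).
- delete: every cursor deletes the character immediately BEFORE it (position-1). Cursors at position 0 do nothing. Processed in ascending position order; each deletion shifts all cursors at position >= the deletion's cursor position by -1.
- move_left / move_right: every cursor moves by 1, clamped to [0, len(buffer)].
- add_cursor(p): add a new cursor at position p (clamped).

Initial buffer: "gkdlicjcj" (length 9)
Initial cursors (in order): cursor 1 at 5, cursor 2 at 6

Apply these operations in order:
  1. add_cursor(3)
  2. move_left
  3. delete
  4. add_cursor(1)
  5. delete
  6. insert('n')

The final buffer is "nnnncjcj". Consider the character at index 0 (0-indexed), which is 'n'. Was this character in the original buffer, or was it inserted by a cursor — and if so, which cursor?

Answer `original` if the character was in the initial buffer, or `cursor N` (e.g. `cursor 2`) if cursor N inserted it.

Answer: cursor 1

Derivation:
After op 1 (add_cursor(3)): buffer="gkdlicjcj" (len 9), cursors c3@3 c1@5 c2@6, authorship .........
After op 2 (move_left): buffer="gkdlicjcj" (len 9), cursors c3@2 c1@4 c2@5, authorship .........
After op 3 (delete): buffer="gdcjcj" (len 6), cursors c3@1 c1@2 c2@2, authorship ......
After op 4 (add_cursor(1)): buffer="gdcjcj" (len 6), cursors c3@1 c4@1 c1@2 c2@2, authorship ......
After op 5 (delete): buffer="cjcj" (len 4), cursors c1@0 c2@0 c3@0 c4@0, authorship ....
After op 6 (insert('n')): buffer="nnnncjcj" (len 8), cursors c1@4 c2@4 c3@4 c4@4, authorship 1234....
Authorship (.=original, N=cursor N): 1 2 3 4 . . . .
Index 0: author = 1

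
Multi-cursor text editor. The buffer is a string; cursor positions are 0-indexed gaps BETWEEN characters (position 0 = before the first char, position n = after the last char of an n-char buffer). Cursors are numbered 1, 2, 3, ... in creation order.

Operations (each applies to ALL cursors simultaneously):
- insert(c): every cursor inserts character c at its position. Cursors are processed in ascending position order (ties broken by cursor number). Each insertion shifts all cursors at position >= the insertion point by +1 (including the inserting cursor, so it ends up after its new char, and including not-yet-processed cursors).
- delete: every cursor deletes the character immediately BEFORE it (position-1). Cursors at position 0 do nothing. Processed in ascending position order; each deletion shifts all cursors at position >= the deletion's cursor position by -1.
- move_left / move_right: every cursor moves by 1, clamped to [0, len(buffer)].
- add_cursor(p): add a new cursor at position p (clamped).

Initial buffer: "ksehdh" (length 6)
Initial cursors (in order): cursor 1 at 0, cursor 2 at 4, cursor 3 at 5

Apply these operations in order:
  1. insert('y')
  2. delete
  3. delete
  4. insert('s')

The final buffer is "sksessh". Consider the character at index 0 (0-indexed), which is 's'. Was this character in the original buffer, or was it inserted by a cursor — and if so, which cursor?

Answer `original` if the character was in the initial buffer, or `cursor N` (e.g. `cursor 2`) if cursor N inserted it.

Answer: cursor 1

Derivation:
After op 1 (insert('y')): buffer="yksehydyh" (len 9), cursors c1@1 c2@6 c3@8, authorship 1....2.3.
After op 2 (delete): buffer="ksehdh" (len 6), cursors c1@0 c2@4 c3@5, authorship ......
After op 3 (delete): buffer="kseh" (len 4), cursors c1@0 c2@3 c3@3, authorship ....
After op 4 (insert('s')): buffer="sksessh" (len 7), cursors c1@1 c2@6 c3@6, authorship 1...23.
Authorship (.=original, N=cursor N): 1 . . . 2 3 .
Index 0: author = 1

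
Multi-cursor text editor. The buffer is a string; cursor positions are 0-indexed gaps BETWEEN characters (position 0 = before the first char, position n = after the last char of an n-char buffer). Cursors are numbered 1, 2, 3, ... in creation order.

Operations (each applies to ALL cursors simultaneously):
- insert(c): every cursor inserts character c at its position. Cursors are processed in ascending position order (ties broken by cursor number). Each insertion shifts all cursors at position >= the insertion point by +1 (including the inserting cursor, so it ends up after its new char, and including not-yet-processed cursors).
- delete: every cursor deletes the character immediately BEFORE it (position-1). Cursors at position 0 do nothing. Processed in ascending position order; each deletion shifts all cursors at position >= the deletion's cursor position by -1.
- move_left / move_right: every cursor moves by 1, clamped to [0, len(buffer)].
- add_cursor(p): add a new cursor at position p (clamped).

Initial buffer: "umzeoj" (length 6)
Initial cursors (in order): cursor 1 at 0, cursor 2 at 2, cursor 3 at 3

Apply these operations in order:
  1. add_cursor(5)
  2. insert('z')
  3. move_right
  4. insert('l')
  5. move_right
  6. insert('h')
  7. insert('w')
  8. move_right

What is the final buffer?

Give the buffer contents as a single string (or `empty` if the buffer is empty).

After op 1 (add_cursor(5)): buffer="umzeoj" (len 6), cursors c1@0 c2@2 c3@3 c4@5, authorship ......
After op 2 (insert('z')): buffer="zumzzzeozj" (len 10), cursors c1@1 c2@4 c3@6 c4@9, authorship 1..2.3..4.
After op 3 (move_right): buffer="zumzzzeozj" (len 10), cursors c1@2 c2@5 c3@7 c4@10, authorship 1..2.3..4.
After op 4 (insert('l')): buffer="zulmzzlzelozjl" (len 14), cursors c1@3 c2@7 c3@10 c4@14, authorship 1.1.2.23.3.4.4
After op 5 (move_right): buffer="zulmzzlzelozjl" (len 14), cursors c1@4 c2@8 c3@11 c4@14, authorship 1.1.2.23.3.4.4
After op 6 (insert('h')): buffer="zulmhzzlzhelohzjlh" (len 18), cursors c1@5 c2@10 c3@14 c4@18, authorship 1.1.12.232.3.34.44
After op 7 (insert('w')): buffer="zulmhwzzlzhwelohwzjlhw" (len 22), cursors c1@6 c2@12 c3@17 c4@22, authorship 1.1.112.2322.3.334.444
After op 8 (move_right): buffer="zulmhwzzlzhwelohwzjlhw" (len 22), cursors c1@7 c2@13 c3@18 c4@22, authorship 1.1.112.2322.3.334.444

Answer: zulmhwzzlzhwelohwzjlhw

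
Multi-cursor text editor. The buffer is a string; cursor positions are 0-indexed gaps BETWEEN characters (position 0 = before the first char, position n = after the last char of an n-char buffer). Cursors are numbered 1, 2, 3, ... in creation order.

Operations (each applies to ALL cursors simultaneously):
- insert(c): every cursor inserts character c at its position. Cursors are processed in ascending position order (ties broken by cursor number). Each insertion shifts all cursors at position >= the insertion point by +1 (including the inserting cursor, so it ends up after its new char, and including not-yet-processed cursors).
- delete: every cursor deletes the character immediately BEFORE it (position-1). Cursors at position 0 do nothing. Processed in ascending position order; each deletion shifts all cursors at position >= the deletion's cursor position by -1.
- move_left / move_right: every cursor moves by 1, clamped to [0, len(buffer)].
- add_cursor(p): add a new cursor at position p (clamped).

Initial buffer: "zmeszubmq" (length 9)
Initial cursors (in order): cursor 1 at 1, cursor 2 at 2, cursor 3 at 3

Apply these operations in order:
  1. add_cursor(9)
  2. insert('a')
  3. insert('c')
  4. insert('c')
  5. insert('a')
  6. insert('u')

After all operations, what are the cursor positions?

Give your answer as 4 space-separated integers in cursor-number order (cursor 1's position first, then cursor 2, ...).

After op 1 (add_cursor(9)): buffer="zmeszubmq" (len 9), cursors c1@1 c2@2 c3@3 c4@9, authorship .........
After op 2 (insert('a')): buffer="zamaeaszubmqa" (len 13), cursors c1@2 c2@4 c3@6 c4@13, authorship .1.2.3......4
After op 3 (insert('c')): buffer="zacmaceacszubmqac" (len 17), cursors c1@3 c2@6 c3@9 c4@17, authorship .11.22.33......44
After op 4 (insert('c')): buffer="zaccmacceaccszubmqacc" (len 21), cursors c1@4 c2@8 c3@12 c4@21, authorship .111.222.333......444
After op 5 (insert('a')): buffer="zaccamaccaeaccaszubmqacca" (len 25), cursors c1@5 c2@10 c3@15 c4@25, authorship .1111.2222.3333......4444
After op 6 (insert('u')): buffer="zaccaumaccaueaccauszubmqaccau" (len 29), cursors c1@6 c2@12 c3@18 c4@29, authorship .11111.22222.33333......44444

Answer: 6 12 18 29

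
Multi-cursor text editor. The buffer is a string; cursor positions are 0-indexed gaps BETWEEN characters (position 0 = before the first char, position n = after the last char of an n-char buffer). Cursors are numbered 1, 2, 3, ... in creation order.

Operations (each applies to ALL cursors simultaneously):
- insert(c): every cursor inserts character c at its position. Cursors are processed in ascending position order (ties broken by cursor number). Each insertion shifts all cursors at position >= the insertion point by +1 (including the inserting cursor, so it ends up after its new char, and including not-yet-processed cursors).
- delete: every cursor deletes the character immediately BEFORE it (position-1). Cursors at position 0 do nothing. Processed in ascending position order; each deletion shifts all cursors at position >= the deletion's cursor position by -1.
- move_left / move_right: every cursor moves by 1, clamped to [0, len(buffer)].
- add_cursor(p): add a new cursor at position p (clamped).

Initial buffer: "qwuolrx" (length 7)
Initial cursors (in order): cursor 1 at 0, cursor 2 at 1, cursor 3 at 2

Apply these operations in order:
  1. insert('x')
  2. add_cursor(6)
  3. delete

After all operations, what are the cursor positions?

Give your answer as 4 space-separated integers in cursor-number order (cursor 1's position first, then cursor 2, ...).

After op 1 (insert('x')): buffer="xqxwxuolrx" (len 10), cursors c1@1 c2@3 c3@5, authorship 1.2.3.....
After op 2 (add_cursor(6)): buffer="xqxwxuolrx" (len 10), cursors c1@1 c2@3 c3@5 c4@6, authorship 1.2.3.....
After op 3 (delete): buffer="qwolrx" (len 6), cursors c1@0 c2@1 c3@2 c4@2, authorship ......

Answer: 0 1 2 2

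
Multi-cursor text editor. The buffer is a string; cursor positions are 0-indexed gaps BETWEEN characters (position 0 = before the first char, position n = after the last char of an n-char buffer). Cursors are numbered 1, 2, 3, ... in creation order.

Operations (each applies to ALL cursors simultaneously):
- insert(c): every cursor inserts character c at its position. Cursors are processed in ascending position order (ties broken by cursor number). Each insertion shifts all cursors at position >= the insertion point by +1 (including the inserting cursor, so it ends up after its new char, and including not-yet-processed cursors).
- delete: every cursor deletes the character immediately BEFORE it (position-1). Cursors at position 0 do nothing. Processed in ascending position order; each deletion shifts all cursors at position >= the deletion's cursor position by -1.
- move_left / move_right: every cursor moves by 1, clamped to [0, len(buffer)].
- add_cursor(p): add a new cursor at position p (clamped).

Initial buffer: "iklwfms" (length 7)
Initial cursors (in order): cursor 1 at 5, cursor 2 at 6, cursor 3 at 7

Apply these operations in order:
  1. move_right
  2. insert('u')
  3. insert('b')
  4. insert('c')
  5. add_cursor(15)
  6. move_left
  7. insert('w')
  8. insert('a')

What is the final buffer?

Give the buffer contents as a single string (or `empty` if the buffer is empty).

After op 1 (move_right): buffer="iklwfms" (len 7), cursors c1@6 c2@7 c3@7, authorship .......
After op 2 (insert('u')): buffer="iklwfmusuu" (len 10), cursors c1@7 c2@10 c3@10, authorship ......1.23
After op 3 (insert('b')): buffer="iklwfmubsuubb" (len 13), cursors c1@8 c2@13 c3@13, authorship ......11.2323
After op 4 (insert('c')): buffer="iklwfmubcsuubbcc" (len 16), cursors c1@9 c2@16 c3@16, authorship ......111.232323
After op 5 (add_cursor(15)): buffer="iklwfmubcsuubbcc" (len 16), cursors c1@9 c4@15 c2@16 c3@16, authorship ......111.232323
After op 6 (move_left): buffer="iklwfmubcsuubbcc" (len 16), cursors c1@8 c4@14 c2@15 c3@15, authorship ......111.232323
After op 7 (insert('w')): buffer="iklwfmubwcsuubbwcwwc" (len 20), cursors c1@9 c4@16 c2@19 c3@19, authorship ......1111.232342233
After op 8 (insert('a')): buffer="iklwfmubwacsuubbwacwwaac" (len 24), cursors c1@10 c4@18 c2@23 c3@23, authorship ......11111.232344223233

Answer: iklwfmubwacsuubbwacwwaac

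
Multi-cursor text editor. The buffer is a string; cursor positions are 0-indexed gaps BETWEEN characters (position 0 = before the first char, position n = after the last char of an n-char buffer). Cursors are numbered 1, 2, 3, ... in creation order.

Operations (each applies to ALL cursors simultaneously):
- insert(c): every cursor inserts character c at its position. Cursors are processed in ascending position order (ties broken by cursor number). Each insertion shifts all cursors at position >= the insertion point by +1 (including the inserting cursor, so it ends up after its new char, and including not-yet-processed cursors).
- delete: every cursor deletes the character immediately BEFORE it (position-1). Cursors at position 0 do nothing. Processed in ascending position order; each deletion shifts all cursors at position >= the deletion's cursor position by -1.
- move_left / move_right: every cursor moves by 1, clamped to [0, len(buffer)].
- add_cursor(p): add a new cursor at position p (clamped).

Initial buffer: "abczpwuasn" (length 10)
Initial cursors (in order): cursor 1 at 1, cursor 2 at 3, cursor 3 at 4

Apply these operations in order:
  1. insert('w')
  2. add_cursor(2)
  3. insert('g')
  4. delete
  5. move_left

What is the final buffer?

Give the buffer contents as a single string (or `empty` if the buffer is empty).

Answer: awbcwzwpwuasn

Derivation:
After op 1 (insert('w')): buffer="awbcwzwpwuasn" (len 13), cursors c1@2 c2@5 c3@7, authorship .1..2.3......
After op 2 (add_cursor(2)): buffer="awbcwzwpwuasn" (len 13), cursors c1@2 c4@2 c2@5 c3@7, authorship .1..2.3......
After op 3 (insert('g')): buffer="awggbcwgzwgpwuasn" (len 17), cursors c1@4 c4@4 c2@8 c3@11, authorship .114..22.33......
After op 4 (delete): buffer="awbcwzwpwuasn" (len 13), cursors c1@2 c4@2 c2@5 c3@7, authorship .1..2.3......
After op 5 (move_left): buffer="awbcwzwpwuasn" (len 13), cursors c1@1 c4@1 c2@4 c3@6, authorship .1..2.3......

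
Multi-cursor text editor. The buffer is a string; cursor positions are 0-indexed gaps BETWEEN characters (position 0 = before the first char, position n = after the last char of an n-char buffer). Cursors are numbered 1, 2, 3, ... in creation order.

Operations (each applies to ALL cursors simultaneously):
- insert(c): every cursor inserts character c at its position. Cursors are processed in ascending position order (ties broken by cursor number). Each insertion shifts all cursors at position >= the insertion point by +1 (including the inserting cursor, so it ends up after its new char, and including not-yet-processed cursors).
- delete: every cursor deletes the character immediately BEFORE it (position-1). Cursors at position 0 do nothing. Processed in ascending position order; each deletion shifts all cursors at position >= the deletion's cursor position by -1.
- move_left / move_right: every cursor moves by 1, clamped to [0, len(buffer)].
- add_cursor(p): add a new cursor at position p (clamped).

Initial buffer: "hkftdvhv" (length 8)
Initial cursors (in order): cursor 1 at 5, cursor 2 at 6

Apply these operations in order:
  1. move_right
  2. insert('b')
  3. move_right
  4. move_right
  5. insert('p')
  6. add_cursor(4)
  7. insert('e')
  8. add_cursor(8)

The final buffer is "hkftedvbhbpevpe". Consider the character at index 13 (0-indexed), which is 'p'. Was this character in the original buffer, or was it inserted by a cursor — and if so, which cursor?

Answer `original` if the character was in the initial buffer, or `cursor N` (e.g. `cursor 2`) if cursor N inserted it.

Answer: cursor 2

Derivation:
After op 1 (move_right): buffer="hkftdvhv" (len 8), cursors c1@6 c2@7, authorship ........
After op 2 (insert('b')): buffer="hkftdvbhbv" (len 10), cursors c1@7 c2@9, authorship ......1.2.
After op 3 (move_right): buffer="hkftdvbhbv" (len 10), cursors c1@8 c2@10, authorship ......1.2.
After op 4 (move_right): buffer="hkftdvbhbv" (len 10), cursors c1@9 c2@10, authorship ......1.2.
After op 5 (insert('p')): buffer="hkftdvbhbpvp" (len 12), cursors c1@10 c2@12, authorship ......1.21.2
After op 6 (add_cursor(4)): buffer="hkftdvbhbpvp" (len 12), cursors c3@4 c1@10 c2@12, authorship ......1.21.2
After op 7 (insert('e')): buffer="hkftedvbhbpevpe" (len 15), cursors c3@5 c1@12 c2@15, authorship ....3..1.211.22
After op 8 (add_cursor(8)): buffer="hkftedvbhbpevpe" (len 15), cursors c3@5 c4@8 c1@12 c2@15, authorship ....3..1.211.22
Authorship (.=original, N=cursor N): . . . . 3 . . 1 . 2 1 1 . 2 2
Index 13: author = 2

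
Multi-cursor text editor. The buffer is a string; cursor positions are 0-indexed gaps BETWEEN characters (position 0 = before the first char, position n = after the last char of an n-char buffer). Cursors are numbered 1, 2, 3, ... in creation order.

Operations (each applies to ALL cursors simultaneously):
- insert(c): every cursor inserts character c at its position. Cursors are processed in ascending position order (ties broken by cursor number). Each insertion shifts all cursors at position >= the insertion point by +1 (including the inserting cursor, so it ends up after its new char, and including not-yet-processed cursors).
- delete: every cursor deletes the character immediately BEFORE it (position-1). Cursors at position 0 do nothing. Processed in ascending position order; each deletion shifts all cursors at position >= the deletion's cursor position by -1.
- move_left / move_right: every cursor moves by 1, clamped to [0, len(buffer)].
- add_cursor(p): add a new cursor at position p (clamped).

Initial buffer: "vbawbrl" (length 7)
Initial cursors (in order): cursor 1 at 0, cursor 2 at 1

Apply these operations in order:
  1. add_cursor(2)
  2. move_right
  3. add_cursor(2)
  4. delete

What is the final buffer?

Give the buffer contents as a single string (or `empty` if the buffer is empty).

Answer: wbrl

Derivation:
After op 1 (add_cursor(2)): buffer="vbawbrl" (len 7), cursors c1@0 c2@1 c3@2, authorship .......
After op 2 (move_right): buffer="vbawbrl" (len 7), cursors c1@1 c2@2 c3@3, authorship .......
After op 3 (add_cursor(2)): buffer="vbawbrl" (len 7), cursors c1@1 c2@2 c4@2 c3@3, authorship .......
After op 4 (delete): buffer="wbrl" (len 4), cursors c1@0 c2@0 c3@0 c4@0, authorship ....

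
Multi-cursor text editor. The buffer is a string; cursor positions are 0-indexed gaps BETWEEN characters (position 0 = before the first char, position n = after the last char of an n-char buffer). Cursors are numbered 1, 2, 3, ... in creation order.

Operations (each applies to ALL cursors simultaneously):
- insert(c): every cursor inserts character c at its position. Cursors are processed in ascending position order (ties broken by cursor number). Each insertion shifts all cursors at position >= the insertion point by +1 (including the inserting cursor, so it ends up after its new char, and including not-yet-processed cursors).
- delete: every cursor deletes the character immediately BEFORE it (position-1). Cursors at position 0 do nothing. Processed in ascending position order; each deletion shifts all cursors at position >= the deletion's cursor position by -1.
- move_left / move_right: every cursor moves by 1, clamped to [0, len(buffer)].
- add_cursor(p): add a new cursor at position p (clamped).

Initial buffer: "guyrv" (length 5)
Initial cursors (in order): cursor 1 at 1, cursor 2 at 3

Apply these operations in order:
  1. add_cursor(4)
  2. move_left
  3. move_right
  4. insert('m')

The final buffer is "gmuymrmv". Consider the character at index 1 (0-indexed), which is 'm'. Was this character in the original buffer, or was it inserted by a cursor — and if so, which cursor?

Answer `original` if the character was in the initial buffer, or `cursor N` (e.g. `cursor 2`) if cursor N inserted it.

Answer: cursor 1

Derivation:
After op 1 (add_cursor(4)): buffer="guyrv" (len 5), cursors c1@1 c2@3 c3@4, authorship .....
After op 2 (move_left): buffer="guyrv" (len 5), cursors c1@0 c2@2 c3@3, authorship .....
After op 3 (move_right): buffer="guyrv" (len 5), cursors c1@1 c2@3 c3@4, authorship .....
After op 4 (insert('m')): buffer="gmuymrmv" (len 8), cursors c1@2 c2@5 c3@7, authorship .1..2.3.
Authorship (.=original, N=cursor N): . 1 . . 2 . 3 .
Index 1: author = 1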